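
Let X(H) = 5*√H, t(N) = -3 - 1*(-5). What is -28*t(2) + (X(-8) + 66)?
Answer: 10 + 10*I*√2 ≈ 10.0 + 14.142*I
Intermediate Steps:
t(N) = 2 (t(N) = -3 + 5 = 2)
-28*t(2) + (X(-8) + 66) = -28*2 + (5*√(-8) + 66) = -56 + (5*(2*I*√2) + 66) = -56 + (10*I*√2 + 66) = -56 + (66 + 10*I*√2) = 10 + 10*I*√2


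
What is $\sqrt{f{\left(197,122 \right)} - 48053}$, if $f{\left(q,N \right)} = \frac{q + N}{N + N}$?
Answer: $\frac{i \sqrt{715201393}}{122} \approx 219.21 i$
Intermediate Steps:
$f{\left(q,N \right)} = \frac{N + q}{2 N}$
$\sqrt{f{\left(197,122 \right)} - 48053} = \sqrt{\frac{122 + 197}{2 \cdot 122} - 48053} = \sqrt{\frac{1}{2} \cdot \frac{1}{122} \cdot 319 - 48053} = \sqrt{\frac{319}{244} - 48053} = \sqrt{- \frac{11724613}{244}} = \frac{i \sqrt{715201393}}{122}$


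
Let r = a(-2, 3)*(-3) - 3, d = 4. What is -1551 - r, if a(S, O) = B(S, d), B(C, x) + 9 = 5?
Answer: -1560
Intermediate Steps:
B(C, x) = -4 (B(C, x) = -9 + 5 = -4)
a(S, O) = -4
r = 9 (r = -4*(-3) - 3 = 12 - 3 = 9)
-1551 - r = -1551 - 1*9 = -1551 - 9 = -1560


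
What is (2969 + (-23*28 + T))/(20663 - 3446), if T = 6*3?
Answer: 781/5739 ≈ 0.13609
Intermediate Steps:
T = 18
(2969 + (-23*28 + T))/(20663 - 3446) = (2969 + (-23*28 + 18))/(20663 - 3446) = (2969 + (-644 + 18))/17217 = (2969 - 626)*(1/17217) = 2343*(1/17217) = 781/5739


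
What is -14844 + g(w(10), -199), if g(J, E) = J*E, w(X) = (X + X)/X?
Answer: -15242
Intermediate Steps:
w(X) = 2 (w(X) = (2*X)/X = 2)
g(J, E) = E*J
-14844 + g(w(10), -199) = -14844 - 199*2 = -14844 - 398 = -15242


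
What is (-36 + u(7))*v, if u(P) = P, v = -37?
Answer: 1073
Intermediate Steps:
(-36 + u(7))*v = (-36 + 7)*(-37) = -29*(-37) = 1073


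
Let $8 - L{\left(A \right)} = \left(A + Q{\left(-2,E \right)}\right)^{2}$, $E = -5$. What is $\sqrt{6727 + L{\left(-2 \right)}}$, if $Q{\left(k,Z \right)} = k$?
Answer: $\sqrt{6719} \approx 81.969$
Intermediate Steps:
$L{\left(A \right)} = 8 - \left(-2 + A\right)^{2}$ ($L{\left(A \right)} = 8 - \left(A - 2\right)^{2} = 8 - \left(-2 + A\right)^{2}$)
$\sqrt{6727 + L{\left(-2 \right)}} = \sqrt{6727 + \left(8 - \left(-2 - 2\right)^{2}\right)} = \sqrt{6727 + \left(8 - \left(-4\right)^{2}\right)} = \sqrt{6727 + \left(8 - 16\right)} = \sqrt{6727 - 8} = \sqrt{6719}$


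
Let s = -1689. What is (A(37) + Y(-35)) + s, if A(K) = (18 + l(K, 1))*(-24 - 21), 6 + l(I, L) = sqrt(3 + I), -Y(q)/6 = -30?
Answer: -2049 - 90*sqrt(10) ≈ -2333.6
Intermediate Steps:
Y(q) = 180 (Y(q) = -6*(-30) = 180)
l(I, L) = -6 + sqrt(3 + I)
A(K) = -540 - 45*sqrt(3 + K) (A(K) = (18 + (-6 + sqrt(3 + K)))*(-24 - 21) = (12 + sqrt(3 + K))*(-45) = -540 - 45*sqrt(3 + K))
(A(37) + Y(-35)) + s = ((-540 - 45*sqrt(3 + 37)) + 180) - 1689 = ((-540 - 90*sqrt(10)) + 180) - 1689 = (-360 - 90*sqrt(10)) - 1689 = -2049 - 90*sqrt(10)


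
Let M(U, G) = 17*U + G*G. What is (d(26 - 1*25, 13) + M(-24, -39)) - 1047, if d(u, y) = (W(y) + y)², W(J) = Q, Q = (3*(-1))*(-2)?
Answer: 427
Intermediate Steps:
Q = 6 (Q = -3*(-2) = 6)
W(J) = 6
M(U, G) = G² + 17*U (M(U, G) = 17*U + G² = G² + 17*U)
d(u, y) = (6 + y)²
(d(26 - 1*25, 13) + M(-24, -39)) - 1047 = ((6 + 13)² + ((-39)² + 17*(-24))) - 1047 = (19² + (1521 - 408)) - 1047 = (361 + 1113) - 1047 = 1474 - 1047 = 427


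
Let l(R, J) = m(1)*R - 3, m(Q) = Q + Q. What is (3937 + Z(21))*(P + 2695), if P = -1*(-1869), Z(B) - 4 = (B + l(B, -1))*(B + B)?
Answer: 29488004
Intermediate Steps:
m(Q) = 2*Q
l(R, J) = -3 + 2*R (l(R, J) = (2*1)*R - 3 = 2*R - 3 = -3 + 2*R)
Z(B) = 4 + 2*B*(-3 + 3*B) (Z(B) = 4 + (B + (-3 + 2*B))*(B + B) = 4 + (-3 + 3*B)*(2*B) = 4 + 2*B*(-3 + 3*B))
P = 1869
(3937 + Z(21))*(P + 2695) = (3937 + (4 - 6*21 + 6*21²))*(1869 + 2695) = (3937 + (4 - 126 + 6*441))*4564 = (3937 + (4 - 126 + 2646))*4564 = (3937 + 2524)*4564 = 6461*4564 = 29488004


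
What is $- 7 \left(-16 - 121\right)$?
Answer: $959$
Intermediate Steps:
$- 7 \left(-16 - 121\right) = \left(-7\right) \left(-137\right) = 959$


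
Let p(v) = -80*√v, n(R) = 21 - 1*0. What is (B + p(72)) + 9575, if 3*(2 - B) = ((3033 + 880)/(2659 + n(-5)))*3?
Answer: 25662447/2680 - 480*√2 ≈ 8896.7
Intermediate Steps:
n(R) = 21 (n(R) = 21 + 0 = 21)
B = 1447/2680 (B = 2 - (3033 + 880)/(2659 + 21)*3/3 = 2 - 3913/2680*3/3 = 2 - 3913*(1/2680)*3/3 = 2 - 3913*3/8040 = 2 - ⅓*11739/2680 = 2 - 3913/2680 = 1447/2680 ≈ 0.53993)
(B + p(72)) + 9575 = (1447/2680 - 480*√2) + 9575 = 25662447/2680 - 480*√2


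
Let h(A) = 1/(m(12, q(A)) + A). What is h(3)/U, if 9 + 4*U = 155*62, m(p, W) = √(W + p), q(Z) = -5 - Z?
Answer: 4/48005 ≈ 8.3325e-5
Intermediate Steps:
h(A) = 1/(A + √(7 - A)) (h(A) = 1/(√((-5 - A) + 12) + A) = 1/(√(7 - A) + A) = 1/(A + √(7 - A)))
U = 9601/4 (U = -9/4 + (155*62)/4 = -9/4 + (¼)*9610 = -9/4 + 4805/2 = 9601/4 ≈ 2400.3)
h(3)/U = 1/((3 + √(7 - 1*3))*(9601/4)) = (4/9601)/(3 + √(7 - 3)) = (4/9601)/(3 + √4) = (4/9601)/(3 + 2) = (4/9601)/5 = (⅕)*(4/9601) = 4/48005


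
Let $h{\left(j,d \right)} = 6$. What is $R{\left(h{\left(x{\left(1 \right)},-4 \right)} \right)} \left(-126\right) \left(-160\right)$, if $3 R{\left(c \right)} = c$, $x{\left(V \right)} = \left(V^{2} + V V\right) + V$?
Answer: $40320$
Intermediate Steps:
$x{\left(V \right)} = V + 2 V^{2}$ ($x{\left(V \right)} = \left(V^{2} + V^{2}\right) + V = 2 V^{2} + V = V + 2 V^{2}$)
$R{\left(c \right)} = \frac{c}{3}$
$R{\left(h{\left(x{\left(1 \right)},-4 \right)} \right)} \left(-126\right) \left(-160\right) = \frac{1}{3} \cdot 6 \left(-126\right) \left(-160\right) = 2 \left(-126\right) \left(-160\right) = \left(-252\right) \left(-160\right) = 40320$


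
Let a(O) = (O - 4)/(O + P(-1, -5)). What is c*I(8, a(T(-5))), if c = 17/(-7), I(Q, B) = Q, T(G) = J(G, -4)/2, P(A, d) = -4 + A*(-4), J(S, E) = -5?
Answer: -136/7 ≈ -19.429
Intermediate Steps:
P(A, d) = -4 - 4*A
T(G) = -5/2
a(O) = (-4 + O)/O (a(O) = (O - 4)/(O + (-4 - 4*(-1))) = (-4 + O)/(O + (-4 + 4)) = (-4 + O)/(O + 0) = (-4 + O)/O)
c = -17/7 (c = 17*(-⅐) = -17/7 ≈ -2.4286)
c*I(8, a(T(-5))) = -17/7*8 = -136/7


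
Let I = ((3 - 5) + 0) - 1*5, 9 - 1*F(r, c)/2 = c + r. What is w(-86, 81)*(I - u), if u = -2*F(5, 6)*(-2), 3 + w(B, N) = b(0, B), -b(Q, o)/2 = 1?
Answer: -45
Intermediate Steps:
b(Q, o) = -2 (b(Q, o) = -2*1 = -2)
F(r, c) = 18 - 2*c - 2*r (F(r, c) = 18 - 2*(c + r) = 18 + (-2*c - 2*r) = 18 - 2*c - 2*r)
I = -7 (I = (-2 + 0) - 5 = -2 - 5 = -7)
w(B, N) = -5 (w(B, N) = -3 - 2 = -5)
u = -16 (u = -2*(18 - 2*6 - 2*5)*(-2) = -2*(18 - 12 - 10)*(-2) = -2*(-4)*(-2) = 8*(-2) = -16)
w(-86, 81)*(I - u) = -5*(-7 - 1*(-16)) = -5*(-7 + 16) = -5*9 = -45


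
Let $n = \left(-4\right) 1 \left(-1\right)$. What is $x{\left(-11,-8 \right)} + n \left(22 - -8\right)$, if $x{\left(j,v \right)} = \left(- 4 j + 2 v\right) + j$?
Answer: $137$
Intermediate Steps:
$x{\left(j,v \right)} = - 3 j + 2 v$
$n = 4$ ($n = \left(-4\right) \left(-1\right) = 4$)
$x{\left(-11,-8 \right)} + n \left(22 - -8\right) = \left(\left(-3\right) \left(-11\right) + 2 \left(-8\right)\right) + 4 \left(22 - -8\right) = \left(33 - 16\right) + 4 \left(22 + 8\right) = 17 + 4 \cdot 30 = 17 + 120 = 137$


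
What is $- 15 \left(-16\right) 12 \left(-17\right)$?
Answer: $-48960$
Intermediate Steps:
$- 15 \left(-16\right) 12 \left(-17\right) = - 15 \left(\left(-192\right) \left(-17\right)\right) = \left(-15\right) 3264 = -48960$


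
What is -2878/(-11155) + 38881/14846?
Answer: 476444343/165607130 ≈ 2.8770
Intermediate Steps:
-2878/(-11155) + 38881/14846 = -2878*(-1/11155) + 38881*(1/14846) = 2878/11155 + 38881/14846 = 476444343/165607130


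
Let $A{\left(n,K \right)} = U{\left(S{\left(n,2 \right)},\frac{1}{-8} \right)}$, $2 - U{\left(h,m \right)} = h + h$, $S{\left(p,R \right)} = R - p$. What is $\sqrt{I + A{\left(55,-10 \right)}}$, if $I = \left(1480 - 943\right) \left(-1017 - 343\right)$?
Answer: $2 i \sqrt{182553} \approx 854.52 i$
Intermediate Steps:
$U{\left(h,m \right)} = 2 - 2 h$ ($U{\left(h,m \right)} = 2 - \left(h + h\right) = 2 - 2 h$)
$I = -730320$ ($I = 537 \left(-1360\right) = -730320$)
$A{\left(n,K \right)} = -2 + 2 n$ ($A{\left(n,K \right)} = 2 - 2 \left(2 - n\right) = 2 + \left(-4 + 2 n\right) = -2 + 2 n$)
$\sqrt{I + A{\left(55,-10 \right)}} = \sqrt{-730320 + \left(-2 + 2 \cdot 55\right)} = \sqrt{-730320 + \left(-2 + 110\right)} = \sqrt{-730320 + 108} = \sqrt{-730212} = 2 i \sqrt{182553}$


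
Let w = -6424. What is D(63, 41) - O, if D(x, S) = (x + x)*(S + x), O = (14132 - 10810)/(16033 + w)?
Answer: 125913014/9609 ≈ 13104.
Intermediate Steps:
O = 3322/9609 (O = (14132 - 10810)/(16033 - 6424) = 3322/9609 ≈ 0.34572)
D(x, S) = 2*x*(S + x) (D(x, S) = (2*x)*(S + x) = 2*x*(S + x))
D(63, 41) - O = 2*63*(41 + 63) - 1*3322/9609 = 2*63*104 - 3322/9609 = 13104 - 3322/9609 = 125913014/9609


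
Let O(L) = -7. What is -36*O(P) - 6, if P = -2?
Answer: 246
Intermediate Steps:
-36*O(P) - 6 = -36*(-7) - 6 = 252 - 6 = 246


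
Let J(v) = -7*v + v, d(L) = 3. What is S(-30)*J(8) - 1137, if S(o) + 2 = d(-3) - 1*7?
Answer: -849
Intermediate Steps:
S(o) = -6 (S(o) = -2 + (3 - 1*7) = -2 + (3 - 7) = -2 - 4 = -6)
J(v) = -6*v
S(-30)*J(8) - 1137 = -(-36)*8 - 1137 = -6*(-48) - 1137 = 288 - 1137 = -849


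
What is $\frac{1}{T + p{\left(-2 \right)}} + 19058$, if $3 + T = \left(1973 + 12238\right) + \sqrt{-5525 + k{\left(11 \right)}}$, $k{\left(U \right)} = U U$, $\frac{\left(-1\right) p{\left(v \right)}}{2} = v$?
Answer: $\frac{962363958599}{50496587} - \frac{i \sqrt{1351}}{100993174} \approx 19058.0 - 3.6394 \cdot 10^{-7} i$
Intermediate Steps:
$p{\left(v \right)} = - 2 v$
$k{\left(U \right)} = U^{2}$
$T = 14208 + 2 i \sqrt{1351}$ ($T = -3 + \left(\left(1973 + 12238\right) + \sqrt{-5525 + 11^{2}}\right) = -3 + \left(14211 + \sqrt{-5525 + 121}\right) = -3 + \left(14211 + \sqrt{-5404}\right) = -3 + \left(14211 + 2 i \sqrt{1351}\right) = 14208 + 2 i \sqrt{1351} \approx 14208.0 + 73.512 i$)
$\frac{1}{T + p{\left(-2 \right)}} + 19058 = \frac{1}{\left(14208 + 2 i \sqrt{1351}\right) - -4} + 19058 = \frac{1}{\left(14208 + 2 i \sqrt{1351}\right) + 4} + 19058 = \frac{1}{14212 + 2 i \sqrt{1351}} + 19058 = 19058 + \frac{1}{14212 + 2 i \sqrt{1351}}$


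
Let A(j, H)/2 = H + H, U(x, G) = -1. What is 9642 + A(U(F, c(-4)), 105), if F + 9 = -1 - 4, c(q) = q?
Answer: 10062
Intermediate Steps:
F = -14 (F = -9 + (-1 - 4) = -9 - 5 = -14)
A(j, H) = 4*H (A(j, H) = 2*(H + H) = 2*(2*H) = 4*H)
9642 + A(U(F, c(-4)), 105) = 9642 + 4*105 = 9642 + 420 = 10062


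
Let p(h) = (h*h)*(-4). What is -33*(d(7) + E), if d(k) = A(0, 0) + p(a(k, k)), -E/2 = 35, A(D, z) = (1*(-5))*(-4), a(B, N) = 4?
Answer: 3762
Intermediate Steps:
p(h) = -4*h² (p(h) = h²*(-4) = -4*h²)
A(D, z) = 20 (A(D, z) = -5*(-4) = 20)
E = -70 (E = -2*35 = -70)
d(k) = -44 (d(k) = 20 - 4*4² = 20 - 4*16 = 20 - 64 = -44)
-33*(d(7) + E) = -33*(-44 - 70) = -33*(-114) = 3762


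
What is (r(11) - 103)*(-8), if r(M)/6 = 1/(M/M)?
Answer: 776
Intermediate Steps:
r(M) = 6 (r(M) = 6/((M/M)) = 6/1 = 6*1 = 6)
(r(11) - 103)*(-8) = (6 - 103)*(-8) = -97*(-8) = 776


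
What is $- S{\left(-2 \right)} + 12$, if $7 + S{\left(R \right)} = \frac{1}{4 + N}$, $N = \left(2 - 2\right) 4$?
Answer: $\frac{75}{4} \approx 18.75$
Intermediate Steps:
$N = 0$ ($N = 0 \cdot 4 = 0$)
$S{\left(R \right)} = - \frac{27}{4}$ ($S{\left(R \right)} = -7 + \frac{1}{4 + 0} = -7 + \frac{1}{4} = - \frac{27}{4}$)
$- S{\left(-2 \right)} + 12 = \left(-1\right) \left(- \frac{27}{4}\right) + 12 = \frac{27}{4} + 12 = \frac{75}{4}$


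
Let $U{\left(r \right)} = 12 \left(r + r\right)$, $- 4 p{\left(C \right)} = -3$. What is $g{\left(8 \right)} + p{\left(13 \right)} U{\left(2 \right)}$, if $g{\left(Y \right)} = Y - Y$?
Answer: $36$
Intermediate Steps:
$p{\left(C \right)} = \frac{3}{4}$ ($p{\left(C \right)} = \left(- \frac{1}{4}\right) \left(-3\right) = \frac{3}{4}$)
$U{\left(r \right)} = 24 r$ ($U{\left(r \right)} = 12 \cdot 2 r = 24 r$)
$g{\left(Y \right)} = 0$
$g{\left(8 \right)} + p{\left(13 \right)} U{\left(2 \right)} = 0 + \frac{3 \cdot 24 \cdot 2}{4} = 0 + \frac{3}{4} \cdot 48 = 0 + 36 = 36$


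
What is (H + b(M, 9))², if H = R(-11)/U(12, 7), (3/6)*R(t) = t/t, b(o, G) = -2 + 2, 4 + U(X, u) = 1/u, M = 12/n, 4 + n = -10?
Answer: 196/729 ≈ 0.26886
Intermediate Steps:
n = -14 (n = -4 - 10 = -14)
M = -6/7 (M = 12/(-14) = 12*(-1/14) = -6/7 ≈ -0.85714)
U(X, u) = -4 + 1/u
b(o, G) = 0
R(t) = 2 (R(t) = 2*(t/t) = 2*1 = 2)
H = -14/27 (H = 2/(-4 + 1/7) = 2/(-4 + ⅐) = 2/(-27/7) = 2*(-7/27) = -14/27 ≈ -0.51852)
(H + b(M, 9))² = (-14/27 + 0)² = (-14/27)² = 196/729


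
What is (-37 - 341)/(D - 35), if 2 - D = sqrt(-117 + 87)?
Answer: 4158/373 - 126*I*sqrt(30)/373 ≈ 11.147 - 1.8502*I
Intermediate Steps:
D = 2 - I*sqrt(30) (D = 2 - sqrt(-117 + 87) = 2 - sqrt(-30) = 2 - I*sqrt(30) ≈ 2.0 - 5.4772*I)
(-37 - 341)/(D - 35) = (-37 - 341)/((2 - I*sqrt(30)) - 35) = -378/(-33 - I*sqrt(30))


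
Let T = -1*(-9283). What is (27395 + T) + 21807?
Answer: 58485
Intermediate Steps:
T = 9283
(27395 + T) + 21807 = (27395 + 9283) + 21807 = 36678 + 21807 = 58485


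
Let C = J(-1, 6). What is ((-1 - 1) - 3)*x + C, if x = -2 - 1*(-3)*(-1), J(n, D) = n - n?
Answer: 25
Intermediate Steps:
J(n, D) = 0
C = 0
x = -5 (x = -2 + 3*(-1) = -2 - 3 = -5)
((-1 - 1) - 3)*x + C = ((-1 - 1) - 3)*(-5) + 0 = (-2 - 3)*(-5) + 0 = -5*(-5) + 0 = 25 + 0 = 25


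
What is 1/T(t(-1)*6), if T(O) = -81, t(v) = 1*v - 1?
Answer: -1/81 ≈ -0.012346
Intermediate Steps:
t(v) = -1 + v (t(v) = v - 1 = -1 + v)
1/T(t(-1)*6) = 1/(-81) = -1/81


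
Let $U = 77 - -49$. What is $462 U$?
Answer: $58212$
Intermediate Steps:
$U = 126$ ($U = 77 + 49 = 126$)
$462 U = 462 \cdot 126 = 58212$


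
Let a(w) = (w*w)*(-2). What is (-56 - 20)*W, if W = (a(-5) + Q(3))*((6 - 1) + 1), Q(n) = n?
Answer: 21432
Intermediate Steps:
a(w) = -2*w**2 (a(w) = w**2*(-2) = -2*w**2)
W = -282 (W = (-2*(-5)**2 + 3)*((6 - 1) + 1) = (-2*25 + 3)*(5 + 1) = (-50 + 3)*6 = -47*6 = -282)
(-56 - 20)*W = (-56 - 20)*(-282) = -76*(-282) = 21432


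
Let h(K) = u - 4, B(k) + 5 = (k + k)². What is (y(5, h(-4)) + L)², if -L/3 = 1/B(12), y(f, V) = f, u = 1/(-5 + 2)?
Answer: 8133904/326041 ≈ 24.947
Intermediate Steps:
B(k) = -5 + 4*k² (B(k) = -5 + (k + k)² = -5 + (2*k)² = -5 + 4*k²)
u = -⅓ (u = 1/(-3) = -⅓ ≈ -0.33333)
h(K) = -13/3 (h(K) = -⅓ - 4 = -13/3)
L = -3/571 (L = -3/(-5 + 4*12²) = -3/(-5 + 4*144) = -3/(-5 + 576) = -3/571 ≈ -0.0052539)
(y(5, h(-4)) + L)² = (5 - 3/571)² = (2852/571)² = 8133904/326041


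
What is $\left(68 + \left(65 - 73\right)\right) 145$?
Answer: $8700$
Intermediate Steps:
$\left(68 + \left(65 - 73\right)\right) 145 = \left(68 - 8\right) 145 = 60 \cdot 145 = 8700$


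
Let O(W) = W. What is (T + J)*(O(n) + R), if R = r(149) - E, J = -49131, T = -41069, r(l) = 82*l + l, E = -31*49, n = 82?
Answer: -1259913600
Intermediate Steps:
E = -1519
r(l) = 83*l
R = 13886 (R = 83*149 - 1*(-1519) = 12367 + 1519 = 13886)
(T + J)*(O(n) + R) = (-41069 - 49131)*(82 + 13886) = -90200*13968 = -1259913600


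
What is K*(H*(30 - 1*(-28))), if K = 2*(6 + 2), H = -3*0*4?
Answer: 0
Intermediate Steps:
H = 0 (H = 0*4 = 0)
K = 16 (K = 2*8 = 16)
K*(H*(30 - 1*(-28))) = 16*(0*(30 - 1*(-28))) = 16*(0*(30 + 28)) = 16*(0*58) = 16*0 = 0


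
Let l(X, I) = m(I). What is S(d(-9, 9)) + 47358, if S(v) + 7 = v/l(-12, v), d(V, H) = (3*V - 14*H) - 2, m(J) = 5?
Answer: 47320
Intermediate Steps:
l(X, I) = 5
d(V, H) = -2 - 14*H + 3*V (d(V, H) = (-14*H + 3*V) - 2 = -2 - 14*H + 3*V)
S(v) = -7 + v/5
S(d(-9, 9)) + 47358 = (-7 + (-2 - 14*9 + 3*(-9))/5) + 47358 = (-7 + (-2 - 126 - 27)/5) + 47358 = (-7 + (⅕)*(-155)) + 47358 = (-7 - 31) + 47358 = -38 + 47358 = 47320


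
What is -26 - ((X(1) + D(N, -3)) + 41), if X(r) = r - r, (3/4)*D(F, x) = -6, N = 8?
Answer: -59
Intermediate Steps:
D(F, x) = -8 (D(F, x) = (4/3)*(-6) = -8)
X(r) = 0
-26 - ((X(1) + D(N, -3)) + 41) = -26 - ((0 - 8) + 41) = -26 - (-8 + 41) = -26 - 1*33 = -26 - 33 = -59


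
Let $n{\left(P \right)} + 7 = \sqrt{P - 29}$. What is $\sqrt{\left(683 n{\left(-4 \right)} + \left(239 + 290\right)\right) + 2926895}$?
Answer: $\sqrt{2922643 + 683 i \sqrt{33}} \approx 1709.6 + 1.15 i$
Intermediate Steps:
$n{\left(P \right)} = -7 + \sqrt{-29 + P}$ ($n{\left(P \right)} = -7 + \sqrt{P - 29} = -7 + \sqrt{-29 + P}$)
$\sqrt{\left(683 n{\left(-4 \right)} + \left(239 + 290\right)\right) + 2926895} = \sqrt{\left(683 \left(-7 + \sqrt{-29 - 4}\right) + \left(239 + 290\right)\right) + 2926895} = \sqrt{\left(683 \left(-7 + \sqrt{-33}\right) + 529\right) + 2926895} = \sqrt{\left(683 \left(-7 + i \sqrt{33}\right) + 529\right) + 2926895} = \sqrt{\left(\left(-4781 + 683 i \sqrt{33}\right) + 529\right) + 2926895} = \sqrt{\left(-4252 + 683 i \sqrt{33}\right) + 2926895} = \sqrt{2922643 + 683 i \sqrt{33}}$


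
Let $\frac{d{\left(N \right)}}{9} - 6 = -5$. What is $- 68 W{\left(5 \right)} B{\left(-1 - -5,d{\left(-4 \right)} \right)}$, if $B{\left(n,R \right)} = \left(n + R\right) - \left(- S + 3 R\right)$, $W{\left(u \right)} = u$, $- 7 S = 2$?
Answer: $\frac{34000}{7} \approx 4857.1$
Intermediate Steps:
$S = - \frac{2}{7}$ ($S = \left(- \frac{1}{7}\right) 2 = - \frac{2}{7} \approx -0.28571$)
$d{\left(N \right)} = 9$ ($d{\left(N \right)} = 54 + 9 \left(-5\right) = 54 - 45 = 9$)
$B{\left(n,R \right)} = - \frac{2}{7} + n - 2 R$ ($B{\left(n,R \right)} = \left(n + R\right) - \left(\frac{2}{7} + 3 R\right) = \left(R + n\right) - \left(\frac{2}{7} + 3 R\right) = - \frac{2}{7} + n - 2 R$)
$- 68 W{\left(5 \right)} B{\left(-1 - -5,d{\left(-4 \right)} \right)} = \left(-68\right) 5 \left(- \frac{2}{7} - -4 - 18\right) = - 340 \left(- \frac{2}{7} + \left(-1 + 5\right) - 18\right) = - 340 \left(- \frac{2}{7} + 4 - 18\right) = \left(-340\right) \left(- \frac{100}{7}\right) = \frac{34000}{7}$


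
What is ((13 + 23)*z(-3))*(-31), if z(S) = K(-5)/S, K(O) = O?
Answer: -1860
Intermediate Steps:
z(S) = -5/S
((13 + 23)*z(-3))*(-31) = ((13 + 23)*(-5/(-3)))*(-31) = (36*(-5*(-⅓)))*(-31) = (36*(5/3))*(-31) = 60*(-31) = -1860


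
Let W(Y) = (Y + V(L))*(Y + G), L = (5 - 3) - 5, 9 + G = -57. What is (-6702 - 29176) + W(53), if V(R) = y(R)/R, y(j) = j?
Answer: -36580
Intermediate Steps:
G = -66 (G = -9 - 57 = -66)
L = -3 (L = 2 - 5 = -3)
V(R) = 1 (V(R) = R/R = 1)
W(Y) = (1 + Y)*(-66 + Y) (W(Y) = (Y + 1)*(Y - 66) = (1 + Y)*(-66 + Y))
(-6702 - 29176) + W(53) = (-6702 - 29176) + (-66 + 53**2 - 65*53) = -35878 + (-66 + 2809 - 3445) = -35878 - 702 = -36580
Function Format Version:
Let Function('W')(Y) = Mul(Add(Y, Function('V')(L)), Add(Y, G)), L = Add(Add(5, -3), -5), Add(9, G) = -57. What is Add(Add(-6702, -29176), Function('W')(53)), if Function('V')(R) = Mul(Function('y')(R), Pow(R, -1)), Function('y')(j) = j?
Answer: -36580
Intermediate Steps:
G = -66 (G = Add(-9, -57) = -66)
L = -3 (L = Add(2, -5) = -3)
Function('V')(R) = 1 (Function('V')(R) = Mul(R, Pow(R, -1)) = 1)
Function('W')(Y) = Mul(Add(1, Y), Add(-66, Y)) (Function('W')(Y) = Mul(Add(Y, 1), Add(Y, -66)) = Mul(Add(1, Y), Add(-66, Y)))
Add(Add(-6702, -29176), Function('W')(53)) = Add(Add(-6702, -29176), Add(-66, Pow(53, 2), Mul(-65, 53))) = Add(-35878, Add(-66, 2809, -3445)) = Add(-35878, -702) = -36580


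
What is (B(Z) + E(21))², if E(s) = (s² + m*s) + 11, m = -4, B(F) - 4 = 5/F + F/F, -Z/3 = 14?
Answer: 245266921/1764 ≈ 1.3904e+5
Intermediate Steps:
Z = -42 (Z = -3*14 = -42)
B(F) = 5 + 5/F (B(F) = 4 + (5/F + F/F) = 4 + (5/F + 1) = 4 + (1 + 5/F) = 5 + 5/F)
E(s) = 11 + s² - 4*s (E(s) = (s² - 4*s) + 11 = 11 + s² - 4*s)
(B(Z) + E(21))² = ((5 + 5/(-42)) + (11 + 21² - 4*21))² = ((5 + 5*(-1/42)) + (11 + 441 - 84))² = ((5 - 5/42) + 368)² = (205/42 + 368)² = (15661/42)² = 245266921/1764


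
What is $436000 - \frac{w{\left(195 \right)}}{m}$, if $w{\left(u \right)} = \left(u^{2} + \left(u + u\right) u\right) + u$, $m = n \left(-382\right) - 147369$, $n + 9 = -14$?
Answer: $\frac{60422302270}{138583} \approx 4.36 \cdot 10^{5}$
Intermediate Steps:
$n = -23$ ($n = -9 - 14 = -23$)
$m = -138583$ ($m = \left(-23\right) \left(-382\right) - 147369 = 8786 - 147369 = -138583$)
$w{\left(u \right)} = u + 3 u^{2}$ ($w{\left(u \right)} = \left(u^{2} + 2 u u\right) + u = \left(u^{2} + 2 u^{2}\right) + u = 3 u^{2} + u = u + 3 u^{2}$)
$436000 - \frac{w{\left(195 \right)}}{m} = 436000 - \frac{195 \left(1 + 3 \cdot 195\right)}{-138583} = 436000 - 195 \left(1 + 585\right) \left(- \frac{1}{138583}\right) = 436000 - 195 \cdot 586 \left(- \frac{1}{138583}\right) = 436000 - 114270 \left(- \frac{1}{138583}\right) = 436000 - - \frac{114270}{138583} = 436000 + \frac{114270}{138583} = \frac{60422302270}{138583}$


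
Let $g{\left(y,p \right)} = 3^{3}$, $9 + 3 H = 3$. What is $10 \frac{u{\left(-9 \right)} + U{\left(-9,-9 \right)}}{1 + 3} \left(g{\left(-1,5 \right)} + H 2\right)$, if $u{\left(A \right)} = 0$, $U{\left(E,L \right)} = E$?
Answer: $- \frac{1035}{2} \approx -517.5$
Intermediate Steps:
$H = -2$ ($H = -3 + \frac{1}{3} \cdot 3 = -3 + 1 = -2$)
$g{\left(y,p \right)} = 27$
$10 \frac{u{\left(-9 \right)} + U{\left(-9,-9 \right)}}{1 + 3} \left(g{\left(-1,5 \right)} + H 2\right) = 10 \frac{0 - 9}{1 + 3} \left(27 - 4\right) = 10 \left(- \frac{9}{4}\right) \left(27 - 4\right) = 10 \left(\left(-9\right) \frac{1}{4}\right) 23 = 10 \left(- \frac{9}{4}\right) 23 = \left(- \frac{45}{2}\right) 23 = - \frac{1035}{2}$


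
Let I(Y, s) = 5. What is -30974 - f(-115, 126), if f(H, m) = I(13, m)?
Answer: -30979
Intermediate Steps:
f(H, m) = 5
-30974 - f(-115, 126) = -30974 - 1*5 = -30974 - 5 = -30979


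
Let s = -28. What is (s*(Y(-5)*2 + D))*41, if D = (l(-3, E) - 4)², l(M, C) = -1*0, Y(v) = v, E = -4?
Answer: -6888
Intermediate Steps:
l(M, C) = 0
D = 16 (D = (0 - 4)² = (-4)² = 16)
(s*(Y(-5)*2 + D))*41 = -28*(-5*2 + 16)*41 = -28*(-10 + 16)*41 = -28*6*41 = -168*41 = -6888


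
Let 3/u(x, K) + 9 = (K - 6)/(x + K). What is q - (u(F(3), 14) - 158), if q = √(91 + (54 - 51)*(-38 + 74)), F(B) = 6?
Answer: 6809/43 + √199 ≈ 172.46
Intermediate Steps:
u(x, K) = 3/(-9 + (-6 + K)/(K + x)) (u(x, K) = 3/(-9 + (K - 6)/(x + K)) = 3/(-9 + (-6 + K)/(K + x)))
q = √199 (q = √(91 + 3*36) = √(91 + 108) = √199 ≈ 14.107)
q - (u(F(3), 14) - 158) = √199 - (3*(-1*14 - 1*6)/(6 + 8*14 + 9*6) - 158) = √199 - (3*(-14 - 6)/(6 + 112 + 54) - 158) = √199 - (3*(-20)/172 - 158) = √199 - (3*(1/172)*(-20) - 158) = √199 - (-15/43 - 158) = √199 - 1*(-6809/43) = √199 + 6809/43 = 6809/43 + √199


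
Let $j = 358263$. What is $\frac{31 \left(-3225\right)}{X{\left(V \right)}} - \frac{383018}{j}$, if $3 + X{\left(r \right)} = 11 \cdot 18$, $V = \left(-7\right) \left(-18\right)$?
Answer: $- \frac{2392802129}{4657419} \approx -513.76$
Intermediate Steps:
$V = 126$
$X{\left(r \right)} = 195$ ($X{\left(r \right)} = -3 + 11 \cdot 18 = -3 + 198 = 195$)
$\frac{31 \left(-3225\right)}{X{\left(V \right)}} - \frac{383018}{j} = \frac{31 \left(-3225\right)}{195} - \frac{383018}{358263} = \left(-99975\right) \frac{1}{195} - \frac{383018}{358263} = - \frac{6665}{13} - \frac{383018}{358263} = - \frac{2392802129}{4657419}$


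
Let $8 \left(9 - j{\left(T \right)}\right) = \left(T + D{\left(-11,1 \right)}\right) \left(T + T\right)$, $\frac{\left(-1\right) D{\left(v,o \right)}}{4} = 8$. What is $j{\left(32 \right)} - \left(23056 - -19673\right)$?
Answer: $-42720$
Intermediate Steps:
$D{\left(v,o \right)} = -32$ ($D{\left(v,o \right)} = \left(-4\right) 8 = -32$)
$j{\left(T \right)} = 9 - \frac{T \left(-32 + T\right)}{4}$ ($j{\left(T \right)} = 9 - \frac{\left(T - 32\right) \left(T + T\right)}{8} = 9 - \frac{\left(-32 + T\right) 2 T}{8} = 9 - \frac{2 T \left(-32 + T\right)}{8} = 9 - \frac{T \left(-32 + T\right)}{4}$)
$j{\left(32 \right)} - \left(23056 - -19673\right) = \left(9 + 8 \cdot 32 - \frac{32^{2}}{4}\right) - \left(23056 - -19673\right) = \left(9 + 256 - 256\right) - \left(23056 + 19673\right) = \left(9 + 256 - 256\right) - 42729 = 9 - 42729 = -42720$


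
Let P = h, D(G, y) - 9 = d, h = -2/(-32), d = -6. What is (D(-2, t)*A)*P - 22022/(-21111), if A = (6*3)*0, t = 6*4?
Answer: 22022/21111 ≈ 1.0432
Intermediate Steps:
t = 24
h = 1/16 (h = -2*(-1/32) = 1/16 ≈ 0.062500)
D(G, y) = 3 (D(G, y) = 9 - 6 = 3)
A = 0 (A = 18*0 = 0)
P = 1/16 ≈ 0.062500
(D(-2, t)*A)*P - 22022/(-21111) = (3*0)*(1/16) - 22022/(-21111) = 0*(1/16) - 22022*(-1/21111) = 0 + 22022/21111 = 22022/21111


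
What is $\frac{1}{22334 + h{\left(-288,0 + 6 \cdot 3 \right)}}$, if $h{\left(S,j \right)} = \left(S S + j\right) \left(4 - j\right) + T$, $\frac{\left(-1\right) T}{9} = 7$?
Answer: $- \frac{1}{1139197} \approx -8.7781 \cdot 10^{-7}$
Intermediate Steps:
$T = -63$ ($T = \left(-9\right) 7 = -63$)
$h{\left(S,j \right)} = -63 + \left(4 - j\right) \left(j + S^{2}\right)$ ($h{\left(S,j \right)} = \left(S S + j\right) \left(4 - j\right) - 63 = \left(S^{2} + j\right) \left(4 - j\right) - 63 = \left(j + S^{2}\right) \left(4 - j\right) - 63 = \left(4 - j\right) \left(j + S^{2}\right) - 63 = -63 + \left(4 - j\right) \left(j + S^{2}\right)$)
$\frac{1}{22334 + h{\left(-288,0 + 6 \cdot 3 \right)}} = \frac{1}{22334 - \left(63 - 331776 + \left(0 + 6 \cdot 3\right)^{2} - 4 \left(0 + 6 \cdot 3\right) + \left(0 + 6 \cdot 3\right) \left(-288\right)^{2}\right)} = \frac{1}{22334 - \left(-331713 + \left(0 + 18\right)^{2} - 4 \left(0 + 18\right) + \left(0 + 18\right) 82944\right)} = \frac{1}{22334 - \left(-331461 + 1492992\right)} = \frac{1}{22334 - 1161531} = \frac{1}{-1139197} = - \frac{1}{1139197}$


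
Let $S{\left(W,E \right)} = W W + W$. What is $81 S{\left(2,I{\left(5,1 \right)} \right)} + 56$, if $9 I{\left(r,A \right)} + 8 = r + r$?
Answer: $542$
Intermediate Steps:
$I{\left(r,A \right)} = - \frac{8}{9} + \frac{2 r}{9}$ ($I{\left(r,A \right)} = - \frac{8}{9} + \frac{r + r}{9} = - \frac{8}{9} + \frac{2 r}{9}$)
$S{\left(W,E \right)} = W + W^{2}$ ($S{\left(W,E \right)} = W^{2} + W = W + W^{2}$)
$81 S{\left(2,I{\left(5,1 \right)} \right)} + 56 = 81 \cdot 2 \left(1 + 2\right) + 56 = 81 \cdot 2 \cdot 3 + 56 = 81 \cdot 6 + 56 = 486 + 56 = 542$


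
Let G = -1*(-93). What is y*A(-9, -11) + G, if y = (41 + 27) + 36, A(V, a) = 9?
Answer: 1029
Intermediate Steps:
G = 93
y = 104 (y = 68 + 36 = 104)
y*A(-9, -11) + G = 104*9 + 93 = 936 + 93 = 1029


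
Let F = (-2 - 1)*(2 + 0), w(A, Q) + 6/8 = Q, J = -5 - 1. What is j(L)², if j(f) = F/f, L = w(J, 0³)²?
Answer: 1024/9 ≈ 113.78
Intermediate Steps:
J = -6
w(A, Q) = -¾ + Q
L = 9/16 (L = (-¾ + 0³)² = (-¾ + 0)² = (-¾)² = 9/16 ≈ 0.56250)
F = -6 (F = -3*2 = -6)
j(f) = -6/f
j(L)² = (-6/9/16)² = (-6*16/9)² = (-32/3)² = 1024/9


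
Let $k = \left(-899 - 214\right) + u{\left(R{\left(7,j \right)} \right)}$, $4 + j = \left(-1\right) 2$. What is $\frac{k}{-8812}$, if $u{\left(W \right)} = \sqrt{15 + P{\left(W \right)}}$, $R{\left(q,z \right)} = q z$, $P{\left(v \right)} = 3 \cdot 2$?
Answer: $\frac{1113}{8812} - \frac{\sqrt{21}}{8812} \approx 0.12578$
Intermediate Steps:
$j = -6$ ($j = -4 - 2 = -6$)
$P{\left(v \right)} = 6$
$u{\left(W \right)} = \sqrt{21}$ ($u{\left(W \right)} = \sqrt{15 + 6} = \sqrt{21}$)
$k = -1113 + \sqrt{21}$ ($k = \left(-899 - 214\right) + \sqrt{21} = -1113 + \sqrt{21} \approx -1108.4$)
$\frac{k}{-8812} = \frac{-1113 + \sqrt{21}}{-8812} = \left(-1113 + \sqrt{21}\right) \left(- \frac{1}{8812}\right) = \frac{1113}{8812} - \frac{\sqrt{21}}{8812}$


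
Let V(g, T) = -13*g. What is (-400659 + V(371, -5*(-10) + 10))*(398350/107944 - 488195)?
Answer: 5341953953801465/26986 ≈ 1.9795e+11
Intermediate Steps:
(-400659 + V(371, -5*(-10) + 10))*(398350/107944 - 488195) = (-400659 - 13*371)*(398350/107944 - 488195) = (-400659 - 4823)*(398350*(1/107944) - 488195) = -405482*(199175/53972 - 488195) = -405482*(-26348661365/53972) = 5341953953801465/26986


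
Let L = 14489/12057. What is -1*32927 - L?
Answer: -397015328/12057 ≈ -32928.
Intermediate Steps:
L = 14489/12057 (L = 14489*(1/12057) = 14489/12057 ≈ 1.2017)
-1*32927 - L = -1*32927 - 1*14489/12057 = -32927 - 14489/12057 = -397015328/12057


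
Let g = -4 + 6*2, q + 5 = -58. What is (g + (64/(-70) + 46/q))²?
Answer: 81796/2025 ≈ 40.393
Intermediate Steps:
q = -63 (q = -5 - 58 = -63)
g = 8 (g = -4 + 12 = 8)
(g + (64/(-70) + 46/q))² = (8 + (64/(-70) + 46/(-63)))² = (8 + (64*(-1/70) + 46*(-1/63)))² = (8 + (-32/35 - 46/63))² = (8 - 74/45)² = (286/45)² = 81796/2025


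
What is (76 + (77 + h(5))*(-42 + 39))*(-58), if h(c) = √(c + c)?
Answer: 8990 + 174*√10 ≈ 9540.2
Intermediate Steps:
h(c) = √2*√c (h(c) = √(2*c) = √2*√c)
(76 + (77 + h(5))*(-42 + 39))*(-58) = (76 + (77 + √2*√5)*(-42 + 39))*(-58) = (76 + (77 + √10)*(-3))*(-58) = (76 + (-231 - 3*√10))*(-58) = (-155 - 3*√10)*(-58) = 8990 + 174*√10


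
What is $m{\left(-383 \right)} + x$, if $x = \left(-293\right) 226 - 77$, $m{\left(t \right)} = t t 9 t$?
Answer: $-505703278$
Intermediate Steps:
$m{\left(t \right)} = 9 t^{3}$ ($m{\left(t \right)} = t^{2} \cdot 9 t = 9 t^{3}$)
$x = -66295$ ($x = -66218 - 77 = -66295$)
$m{\left(-383 \right)} + x = 9 \left(-383\right)^{3} - 66295 = 9 \left(-56181887\right) - 66295 = -505636983 - 66295 = -505703278$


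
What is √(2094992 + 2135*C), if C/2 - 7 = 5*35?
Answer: 2*√718033 ≈ 1694.7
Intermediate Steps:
C = 364 (C = 14 + 2*(5*35) = 14 + 2*175 = 14 + 350 = 364)
√(2094992 + 2135*C) = √(2094992 + 2135*364) = √(2094992 + 777140) = √2872132 = 2*√718033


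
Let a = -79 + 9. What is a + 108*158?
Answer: 16994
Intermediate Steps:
a = -70
a + 108*158 = -70 + 108*158 = -70 + 17064 = 16994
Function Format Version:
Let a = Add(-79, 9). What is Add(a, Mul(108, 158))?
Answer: 16994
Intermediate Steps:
a = -70
Add(a, Mul(108, 158)) = Add(-70, Mul(108, 158)) = Add(-70, 17064) = 16994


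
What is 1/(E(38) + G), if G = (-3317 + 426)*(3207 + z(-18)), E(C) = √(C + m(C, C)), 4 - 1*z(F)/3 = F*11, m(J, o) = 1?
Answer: -3674461/40504990921550 - √39/121514972764650 ≈ -9.0716e-8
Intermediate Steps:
z(F) = 12 - 33*F (z(F) = 12 - 3*F*11 = 12 - 33*F)
E(C) = √(1 + C) (E(C) = √(C + 1) = √(1 + C))
G = -11023383 (G = (-3317 + 426)*(3207 + (12 - 33*(-18))) = -2891*(3207 + (12 + 594)) = -2891*(3207 + 606) = -2891*3813 = -11023383)
1/(E(38) + G) = 1/(√(1 + 38) - 11023383) = 1/(√39 - 11023383) = 1/(-11023383 + √39)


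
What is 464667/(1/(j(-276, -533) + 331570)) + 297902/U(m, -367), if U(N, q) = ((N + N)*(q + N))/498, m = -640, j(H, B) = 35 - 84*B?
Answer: 56356544440036959/322240 ≈ 1.7489e+11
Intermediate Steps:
U(N, q) = N*(N + q)/249 (U(N, q) = ((2*N)*(N + q))*(1/498) = (2*N*(N + q))*(1/498) = N*(N + q)/249)
464667/(1/(j(-276, -533) + 331570)) + 297902/U(m, -367) = 464667/(1/((35 - 84*(-533)) + 331570)) + 297902/(((1/249)*(-640)*(-640 - 367))) = 464667/(1/((35 + 44772) + 331570)) + 297902/(((1/249)*(-640)*(-1007))) = 464667/(1/(44807 + 331570)) + 297902/(644480/249) = 464667/(1/376377) + 297902*(249/644480) = 464667/(1/376377) + 37088799/322240 = 464667*376377 + 37088799/322240 = 174889971459 + 37088799/322240 = 56356544440036959/322240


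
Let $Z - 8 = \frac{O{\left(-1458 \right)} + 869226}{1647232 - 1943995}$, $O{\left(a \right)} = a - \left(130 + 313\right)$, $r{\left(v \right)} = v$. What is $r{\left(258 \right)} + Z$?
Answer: $\frac{78071633}{296763} \approx 263.08$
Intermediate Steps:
$O{\left(a \right)} = -443 + a$ ($O{\left(a \right)} = a - 443 = -443 + a$)
$Z = \frac{1506779}{296763}$ ($Z = 8 + \frac{\left(-443 - 1458\right) + 869226}{1647232 - 1943995} = 8 + \frac{-1901 + 869226}{-296763} = 8 + 867325 \left(- \frac{1}{296763}\right) = 8 - \frac{867325}{296763} = \frac{1506779}{296763} \approx 5.0774$)
$r{\left(258 \right)} + Z = 258 + \frac{1506779}{296763} = \frac{78071633}{296763}$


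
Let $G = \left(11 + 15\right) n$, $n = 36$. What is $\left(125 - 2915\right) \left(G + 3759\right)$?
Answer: $-13099050$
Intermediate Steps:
$G = 936$ ($G = \left(11 + 15\right) 36 = 26 \cdot 36 = 936$)
$\left(125 - 2915\right) \left(G + 3759\right) = \left(125 - 2915\right) \left(936 + 3759\right) = \left(-2790\right) 4695 = -13099050$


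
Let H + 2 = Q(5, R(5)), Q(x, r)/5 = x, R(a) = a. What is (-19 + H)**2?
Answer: 16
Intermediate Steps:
Q(x, r) = 5*x
H = 23 (H = -2 + 5*5 = -2 + 25 = 23)
(-19 + H)**2 = (-19 + 23)**2 = 4**2 = 16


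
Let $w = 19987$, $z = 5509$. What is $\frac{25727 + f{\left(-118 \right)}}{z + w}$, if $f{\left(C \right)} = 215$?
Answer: $\frac{12971}{12748} \approx 1.0175$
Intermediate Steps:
$\frac{25727 + f{\left(-118 \right)}}{z + w} = \frac{25727 + 215}{5509 + 19987} = \frac{25942}{25496} = 25942 \cdot \frac{1}{25496} = \frac{12971}{12748}$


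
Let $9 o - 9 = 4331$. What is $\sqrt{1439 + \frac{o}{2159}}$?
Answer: $\frac{\sqrt{60377620291}}{6477} \approx 37.937$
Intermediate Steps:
$o = \frac{4340}{9}$ ($o = 1 + \frac{1}{9} \cdot 4331 = 1 + \frac{4331}{9} = \frac{4340}{9} \approx 482.22$)
$\sqrt{1439 + \frac{o}{2159}} = \sqrt{1439 + \frac{4340}{9 \cdot 2159}} = \sqrt{1439 + \frac{4340}{9} \cdot \frac{1}{2159}} = \sqrt{1439 + \frac{4340}{19431}} = \sqrt{\frac{27965549}{19431}} = \frac{\sqrt{60377620291}}{6477}$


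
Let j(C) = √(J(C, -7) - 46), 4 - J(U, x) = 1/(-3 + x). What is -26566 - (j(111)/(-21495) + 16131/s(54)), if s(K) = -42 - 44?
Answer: -2268545/86 + I*√4190/214950 ≈ -26378.0 + 0.00030114*I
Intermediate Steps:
J(U, x) = 4 - 1/(-3 + x)
s(K) = -86
j(C) = I*√4190/10 (j(C) = √((-13 + 4*(-7))/(-3 - 7) - 46) = √((-13 - 28)/(-10) - 46) = √(-⅒*(-41) - 46) = √(41/10 - 46) = √(-419/10) = I*√4190/10)
-26566 - (j(111)/(-21495) + 16131/s(54)) = -26566 - ((I*√4190/10)/(-21495) + 16131/(-86)) = -26566 - ((I*√4190/10)*(-1/21495) + 16131*(-1/86)) = -26566 - (-I*√4190/214950 - 16131/86) = -26566 - (-16131/86 - I*√4190/214950) = -26566 + (16131/86 + I*√4190/214950) = -2268545/86 + I*√4190/214950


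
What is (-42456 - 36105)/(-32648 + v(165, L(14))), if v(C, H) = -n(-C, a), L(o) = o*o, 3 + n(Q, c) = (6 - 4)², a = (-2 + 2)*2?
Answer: 26187/10883 ≈ 2.4062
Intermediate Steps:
a = 0 (a = 0*2 = 0)
n(Q, c) = 1 (n(Q, c) = -3 + (6 - 4)² = -3 + 2² = -3 + 4 = 1)
L(o) = o²
v(C, H) = -1 (v(C, H) = -1*1 = -1)
(-42456 - 36105)/(-32648 + v(165, L(14))) = (-42456 - 36105)/(-32648 - 1) = -78561/(-32649) = -78561*(-1/32649) = 26187/10883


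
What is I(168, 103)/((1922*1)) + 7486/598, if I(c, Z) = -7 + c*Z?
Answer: 12365849/574678 ≈ 21.518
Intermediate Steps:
I(c, Z) = -7 + Z*c
I(168, 103)/((1922*1)) + 7486/598 = (-7 + 103*168)/((1922*1)) + 7486/598 = (-7 + 17304)/1922 + 7486*(1/598) = 17297*(1/1922) + 3743/299 = 17297/1922 + 3743/299 = 12365849/574678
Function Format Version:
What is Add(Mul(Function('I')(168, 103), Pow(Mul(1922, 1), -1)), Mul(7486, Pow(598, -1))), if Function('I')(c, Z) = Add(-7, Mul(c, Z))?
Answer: Rational(12365849, 574678) ≈ 21.518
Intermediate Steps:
Function('I')(c, Z) = Add(-7, Mul(Z, c))
Add(Mul(Function('I')(168, 103), Pow(Mul(1922, 1), -1)), Mul(7486, Pow(598, -1))) = Add(Mul(Add(-7, Mul(103, 168)), Pow(Mul(1922, 1), -1)), Mul(7486, Pow(598, -1))) = Add(Mul(Add(-7, 17304), Pow(1922, -1)), Mul(7486, Rational(1, 598))) = Add(Mul(17297, Rational(1, 1922)), Rational(3743, 299)) = Add(Rational(17297, 1922), Rational(3743, 299)) = Rational(12365849, 574678)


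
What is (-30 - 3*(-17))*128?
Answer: 2688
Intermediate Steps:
(-30 - 3*(-17))*128 = (-30 + 51)*128 = 21*128 = 2688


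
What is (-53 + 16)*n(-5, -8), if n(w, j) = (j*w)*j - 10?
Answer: 12210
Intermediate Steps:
n(w, j) = -10 + w*j² (n(w, j) = w*j² - 10 = -10 + w*j²)
(-53 + 16)*n(-5, -8) = (-53 + 16)*(-10 - 5*(-8)²) = -37*(-10 - 5*64) = -37*(-10 - 320) = -37*(-330) = 12210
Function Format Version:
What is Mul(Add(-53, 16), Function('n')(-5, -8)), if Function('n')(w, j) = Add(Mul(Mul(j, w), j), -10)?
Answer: 12210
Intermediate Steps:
Function('n')(w, j) = Add(-10, Mul(w, Pow(j, 2))) (Function('n')(w, j) = Add(Mul(w, Pow(j, 2)), -10) = Add(-10, Mul(w, Pow(j, 2))))
Mul(Add(-53, 16), Function('n')(-5, -8)) = Mul(Add(-53, 16), Add(-10, Mul(-5, Pow(-8, 2)))) = Mul(-37, Add(-10, Mul(-5, 64))) = Mul(-37, Add(-10, -320)) = Mul(-37, -330) = 12210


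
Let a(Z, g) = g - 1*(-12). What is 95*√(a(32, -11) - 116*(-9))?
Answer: 95*√1045 ≈ 3071.0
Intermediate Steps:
a(Z, g) = 12 + g (a(Z, g) = g + 12 = 12 + g)
95*√(a(32, -11) - 116*(-9)) = 95*√((12 - 11) - 116*(-9)) = 95*√(1 + 1044) = 95*√1045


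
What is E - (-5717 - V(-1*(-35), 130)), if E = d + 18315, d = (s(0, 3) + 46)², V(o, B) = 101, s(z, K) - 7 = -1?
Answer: 26837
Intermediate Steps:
s(z, K) = 6 (s(z, K) = 7 - 1 = 6)
d = 2704 (d = (6 + 46)² = 52² = 2704)
E = 21019 (E = 2704 + 18315 = 21019)
E - (-5717 - V(-1*(-35), 130)) = 21019 - (-5717 - 1*101) = 21019 - (-5717 - 101) = 21019 - 1*(-5818) = 21019 + 5818 = 26837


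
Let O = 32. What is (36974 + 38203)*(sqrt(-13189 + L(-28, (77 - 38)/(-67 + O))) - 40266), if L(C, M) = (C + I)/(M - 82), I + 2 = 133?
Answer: -3027077082 + 75177*I*sqrt(111619511054)/2909 ≈ -3.0271e+9 + 8.634e+6*I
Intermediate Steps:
I = 131 (I = -2 + 133 = 131)
L(C, M) = (131 + C)/(-82 + M) (L(C, M) = (C + 131)/(M - 82) = (131 + C)/(-82 + M))
(36974 + 38203)*(sqrt(-13189 + L(-28, (77 - 38)/(-67 + O))) - 40266) = (36974 + 38203)*(sqrt(-13189 + (131 - 28)/(-82 + (77 - 38)/(-67 + 32))) - 40266) = 75177*(sqrt(-13189 + 103/(-82 + 39/(-35))) - 40266) = 75177*(sqrt(-13189 + 103/(-82 + 39*(-1/35))) - 40266) = 75177*(sqrt(-13189 + 103/(-82 - 39/35)) - 40266) = 75177*(sqrt(-13189 + 103/(-2909/35)) - 40266) = 75177*(sqrt(-13189 - 35/2909*103) - 40266) = 75177*(sqrt(-13189 - 3605/2909) - 40266) = 75177*(sqrt(-38370406/2909) - 40266) = 75177*(I*sqrt(111619511054)/2909 - 40266) = 75177*(-40266 + I*sqrt(111619511054)/2909) = -3027077082 + 75177*I*sqrt(111619511054)/2909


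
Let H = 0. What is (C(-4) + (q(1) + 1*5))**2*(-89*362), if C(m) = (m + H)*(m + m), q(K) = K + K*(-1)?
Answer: -44106442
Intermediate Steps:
q(K) = 0 (q(K) = K - K = 0)
C(m) = 2*m**2 (C(m) = (m + 0)*(m + m) = m*(2*m) = 2*m**2)
(C(-4) + (q(1) + 1*5))**2*(-89*362) = (2*(-4)**2 + (0 + 1*5))**2*(-89*362) = (2*16 + (0 + 5))**2*(-32218) = (32 + 5)**2*(-32218) = 37**2*(-32218) = 1369*(-32218) = -44106442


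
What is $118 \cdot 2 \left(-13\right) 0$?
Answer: $0$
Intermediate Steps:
$118 \cdot 2 \left(-13\right) 0 = 118 \left(-26\right) 0 = \left(-3068\right) 0 = 0$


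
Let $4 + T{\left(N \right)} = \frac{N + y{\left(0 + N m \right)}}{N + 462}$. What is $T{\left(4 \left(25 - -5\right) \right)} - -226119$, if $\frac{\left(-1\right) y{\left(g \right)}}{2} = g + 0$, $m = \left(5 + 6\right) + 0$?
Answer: $\frac{21932735}{97} \approx 2.2611 \cdot 10^{5}$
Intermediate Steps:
$m = 11$ ($m = 11 + 0 = 11$)
$y{\left(g \right)} = - 2 g$ ($y{\left(g \right)} = - 2 \left(g + 0\right) = - 2 g$)
$T{\left(N \right)} = -4 - \frac{21 N}{462 + N}$ ($T{\left(N \right)} = -4 + \frac{N - 2 \left(0 + N 11\right)}{N + 462} = -4 + \frac{N - 2 \left(0 + 11 N\right)}{462 + N} = -4 + \frac{N - 2 \cdot 11 N}{462 + N} = -4 + \frac{N - 22 N}{462 + N} = -4 + \frac{\left(-21\right) N}{462 + N} = -4 - \frac{21 N}{462 + N}$)
$T{\left(4 \left(25 - -5\right) \right)} - -226119 = \frac{-1848 - 25 \cdot 4 \left(25 - -5\right)}{462 + 4 \left(25 - -5\right)} - -226119 = \frac{-1848 - 25 \cdot 4 \left(25 + 5\right)}{462 + 4 \left(25 + 5\right)} + 226119 = \frac{-1848 - 25 \cdot 4 \cdot 30}{462 + 4 \cdot 30} + 226119 = \frac{-1848 - 3000}{462 + 120} + 226119 = \frac{-1848 - 3000}{582} + 226119 = \frac{1}{582} \left(-4848\right) + 226119 = - \frac{808}{97} + 226119 = \frac{21932735}{97}$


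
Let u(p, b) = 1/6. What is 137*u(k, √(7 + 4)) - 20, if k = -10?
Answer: 17/6 ≈ 2.8333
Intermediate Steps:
u(p, b) = ⅙
137*u(k, √(7 + 4)) - 20 = 137*(⅙) - 20 = 137/6 - 20 = 17/6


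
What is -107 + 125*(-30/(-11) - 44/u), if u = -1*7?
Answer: 78511/77 ≈ 1019.6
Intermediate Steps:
u = -7
-107 + 125*(-30/(-11) - 44/u) = -107 + 125*(-30/(-11) - 44/(-7)) = -107 + 125*(-30*(-1/11) - 44*(-1/7)) = -107 + 125*(30/11 + 44/7) = -107 + 125*(694/77) = -107 + 86750/77 = 78511/77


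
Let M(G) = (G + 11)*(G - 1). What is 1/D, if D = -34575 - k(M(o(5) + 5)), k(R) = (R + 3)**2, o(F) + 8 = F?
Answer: -1/34831 ≈ -2.8710e-5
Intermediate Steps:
o(F) = -8 + F
M(G) = (-1 + G)*(11 + G) (M(G) = (11 + G)*(-1 + G) = (-1 + G)*(11 + G))
k(R) = (3 + R)**2
D = -34831 (D = -34575 - (3 + (-11 + ((-8 + 5) + 5)**2 + 10*((-8 + 5) + 5)))**2 = -34575 - (3 + (-11 + (-3 + 5)**2 + 10*(-3 + 5)))**2 = -34575 - (3 + (-11 + 2**2 + 10*2))**2 = -34575 - (3 + (-11 + 4 + 20))**2 = -34575 - (3 + 13)**2 = -34575 - 1*16**2 = -34575 - 1*256 = -34575 - 256 = -34831)
1/D = 1/(-34831) = -1/34831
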